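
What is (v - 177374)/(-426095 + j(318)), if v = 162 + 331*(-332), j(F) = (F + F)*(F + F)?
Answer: 287104/21599 ≈ 13.292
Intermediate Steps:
j(F) = 4*F**2 (j(F) = (2*F)*(2*F) = 4*F**2)
v = -109730 (v = 162 - 109892 = -109730)
(v - 177374)/(-426095 + j(318)) = (-109730 - 177374)/(-426095 + 4*318**2) = -287104/(-426095 + 4*101124) = -287104/(-426095 + 404496) = -287104/(-21599) = -287104*(-1/21599) = 287104/21599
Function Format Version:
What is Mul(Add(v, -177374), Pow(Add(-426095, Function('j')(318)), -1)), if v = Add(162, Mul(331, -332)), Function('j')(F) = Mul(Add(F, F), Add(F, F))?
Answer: Rational(287104, 21599) ≈ 13.292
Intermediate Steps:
Function('j')(F) = Mul(4, Pow(F, 2)) (Function('j')(F) = Mul(Mul(2, F), Mul(2, F)) = Mul(4, Pow(F, 2)))
v = -109730 (v = Add(162, -109892) = -109730)
Mul(Add(v, -177374), Pow(Add(-426095, Function('j')(318)), -1)) = Mul(Add(-109730, -177374), Pow(Add(-426095, Mul(4, Pow(318, 2))), -1)) = Mul(-287104, Pow(Add(-426095, Mul(4, 101124)), -1)) = Mul(-287104, Pow(Add(-426095, 404496), -1)) = Mul(-287104, Pow(-21599, -1)) = Mul(-287104, Rational(-1, 21599)) = Rational(287104, 21599)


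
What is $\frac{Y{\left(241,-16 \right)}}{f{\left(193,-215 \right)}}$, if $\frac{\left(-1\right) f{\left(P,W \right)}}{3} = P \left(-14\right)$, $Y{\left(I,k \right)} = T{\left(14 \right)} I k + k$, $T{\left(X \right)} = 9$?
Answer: $- \frac{2480}{579} \approx -4.2832$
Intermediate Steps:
$Y{\left(I,k \right)} = k + 9 I k$ ($Y{\left(I,k \right)} = 9 I k + k = k + 9 I k$)
$f{\left(P,W \right)} = 42 P$ ($f{\left(P,W \right)} = - 3 P \left(-14\right) = - 3 \left(- 14 P\right) = 42 P$)
$\frac{Y{\left(241,-16 \right)}}{f{\left(193,-215 \right)}} = \frac{\left(-16\right) \left(1 + 9 \cdot 241\right)}{42 \cdot 193} = \frac{\left(-16\right) \left(1 + 2169\right)}{8106} = \left(-16\right) 2170 \cdot \frac{1}{8106} = \left(-34720\right) \frac{1}{8106} = - \frac{2480}{579}$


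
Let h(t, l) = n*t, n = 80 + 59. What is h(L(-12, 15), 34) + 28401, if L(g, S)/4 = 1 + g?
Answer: 22285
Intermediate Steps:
n = 139
L(g, S) = 4 + 4*g (L(g, S) = 4*(1 + g) = 4 + 4*g)
h(t, l) = 139*t
h(L(-12, 15), 34) + 28401 = 139*(4 + 4*(-12)) + 28401 = 139*(4 - 48) + 28401 = 139*(-44) + 28401 = -6116 + 28401 = 22285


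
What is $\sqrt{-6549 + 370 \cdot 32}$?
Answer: $\sqrt{5291} \approx 72.739$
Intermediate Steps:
$\sqrt{-6549 + 370 \cdot 32} = \sqrt{-6549 + 11840} = \sqrt{5291}$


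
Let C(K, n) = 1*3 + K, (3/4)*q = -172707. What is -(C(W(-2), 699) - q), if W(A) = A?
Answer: -230277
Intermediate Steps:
q = -230276 (q = (4/3)*(-172707) = -230276)
C(K, n) = 3 + K
-(C(W(-2), 699) - q) = -((3 - 2) - 1*(-230276)) = -(1 + 230276) = -1*230277 = -230277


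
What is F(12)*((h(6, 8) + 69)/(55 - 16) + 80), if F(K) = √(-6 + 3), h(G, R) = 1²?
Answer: 3190*I*√3/39 ≈ 141.67*I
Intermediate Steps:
h(G, R) = 1
F(K) = I*√3 (F(K) = √(-3) = I*√3)
F(12)*((h(6, 8) + 69)/(55 - 16) + 80) = (I*√3)*((1 + 69)/(55 - 16) + 80) = (I*√3)*(70/39 + 80) = (I*√3)*(3190/39) = 3190*I*√3/39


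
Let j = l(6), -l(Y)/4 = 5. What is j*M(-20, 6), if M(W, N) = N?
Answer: -120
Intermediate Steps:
l(Y) = -20 (l(Y) = -4*5 = -20)
j = -20
j*M(-20, 6) = -20*6 = -120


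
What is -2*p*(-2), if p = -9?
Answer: -36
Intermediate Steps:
-2*p*(-2) = -2*(-9)*(-2) = 18*(-2) = -36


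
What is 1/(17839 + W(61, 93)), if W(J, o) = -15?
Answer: 1/17824 ≈ 5.6104e-5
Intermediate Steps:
1/(17839 + W(61, 93)) = 1/(17839 - 15) = 1/17824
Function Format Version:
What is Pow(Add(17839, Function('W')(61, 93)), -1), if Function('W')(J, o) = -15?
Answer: Rational(1, 17824) ≈ 5.6104e-5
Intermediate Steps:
Pow(Add(17839, Function('W')(61, 93)), -1) = Pow(Add(17839, -15), -1) = Pow(17824, -1) = Rational(1, 17824)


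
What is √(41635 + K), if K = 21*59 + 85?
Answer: 19*√119 ≈ 207.27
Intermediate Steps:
K = 1324 (K = 1239 + 85 = 1324)
√(41635 + K) = √(41635 + 1324) = √42959 = 19*√119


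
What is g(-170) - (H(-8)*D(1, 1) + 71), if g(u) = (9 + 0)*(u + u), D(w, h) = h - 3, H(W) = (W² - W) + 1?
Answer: -2985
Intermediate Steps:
H(W) = 1 + W² - W
D(w, h) = -3 + h
g(u) = 18*u (g(u) = 9*(2*u) = 18*u)
g(-170) - (H(-8)*D(1, 1) + 71) = 18*(-170) - ((1 + (-8)² - 1*(-8))*(-3 + 1) + 71) = -3060 - ((1 + 64 + 8)*(-2) + 71) = -3060 - (73*(-2) + 71) = -3060 - (-146 + 71) = -3060 - 1*(-75) = -3060 + 75 = -2985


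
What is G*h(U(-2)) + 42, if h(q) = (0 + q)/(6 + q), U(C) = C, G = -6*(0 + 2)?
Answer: 48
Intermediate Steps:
G = -12 (G = -6*2 = -12)
h(q) = q/(6 + q)
G*h(U(-2)) + 42 = -(-24)/(6 - 2) + 42 = -(-24)/4 + 42 = -12*(-1/2) + 42 = 6 + 42 = 48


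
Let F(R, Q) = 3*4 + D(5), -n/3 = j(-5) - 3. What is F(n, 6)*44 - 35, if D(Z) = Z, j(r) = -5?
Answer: 713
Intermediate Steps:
n = 24 (n = -3*(-5 - 3) = -3*(-8) = 24)
F(R, Q) = 17 (F(R, Q) = 3*4 + 5 = 12 + 5 = 17)
F(n, 6)*44 - 35 = 17*44 - 35 = 748 - 35 = 713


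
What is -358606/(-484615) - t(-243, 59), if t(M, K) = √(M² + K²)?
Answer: 358606/484615 - 13*√370 ≈ -249.32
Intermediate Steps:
t(M, K) = √(K² + M²)
-358606/(-484615) - t(-243, 59) = -358606/(-484615) - √(59² + (-243)²) = -358606*(-1/484615) - √(3481 + 59049) = 358606/484615 - √62530 = 358606/484615 - 13*√370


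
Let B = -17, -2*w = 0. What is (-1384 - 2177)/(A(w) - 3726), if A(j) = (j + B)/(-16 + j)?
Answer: 56976/59599 ≈ 0.95599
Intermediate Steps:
w = 0 (w = -1/2*0 = 0)
A(j) = (-17 + j)/(-16 + j) (A(j) = (j - 17)/(-16 + j) = (-17 + j)/(-16 + j))
(-1384 - 2177)/(A(w) - 3726) = (-1384 - 2177)/((-17 + 0)/(-16 + 0) - 3726) = -3561/(-17/(-16) - 3726) = -3561/(-1/16*(-17) - 3726) = -3561/(17/16 - 3726) = -3561/(-59599/16) = -3561*(-16/59599) = 56976/59599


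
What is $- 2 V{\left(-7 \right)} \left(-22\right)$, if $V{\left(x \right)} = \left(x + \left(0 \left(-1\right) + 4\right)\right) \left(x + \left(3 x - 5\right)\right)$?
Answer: $4356$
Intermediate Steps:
$V{\left(x \right)} = \left(-5 + 4 x\right) \left(4 + x\right)$ ($V{\left(x \right)} = \left(x + \left(0 + 4\right)\right) \left(x + \left(-5 + 3 x\right)\right) = \left(x + 4\right) \left(-5 + 4 x\right) = \left(4 + x\right) \left(-5 + 4 x\right) = \left(-5 + 4 x\right) \left(4 + x\right)$)
$- 2 V{\left(-7 \right)} \left(-22\right) = - 2 \left(-20 + 4 \left(-7\right)^{2} + 11 \left(-7\right)\right) \left(-22\right) = - 2 \left(-20 + 4 \cdot 49 - 77\right) \left(-22\right) = - 2 \left(-20 + 196 - 77\right) \left(-22\right) = \left(-2\right) 99 \left(-22\right) = \left(-198\right) \left(-22\right) = 4356$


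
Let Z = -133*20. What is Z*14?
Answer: -37240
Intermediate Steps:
Z = -2660
Z*14 = -2660*14 = -37240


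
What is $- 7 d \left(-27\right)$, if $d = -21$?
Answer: $-3969$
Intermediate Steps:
$- 7 d \left(-27\right) = \left(-7\right) \left(-21\right) \left(-27\right) = 147 \left(-27\right) = -3969$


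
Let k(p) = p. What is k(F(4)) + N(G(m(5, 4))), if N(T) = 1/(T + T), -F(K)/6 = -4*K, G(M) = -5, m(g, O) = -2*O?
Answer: 959/10 ≈ 95.900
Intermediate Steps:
F(K) = 24*K (F(K) = -(-24)*K = 24*K)
N(T) = 1/(2*T)
k(F(4)) + N(G(m(5, 4))) = 24*4 + (½)/(-5) = 96 + (½)*(-⅕) = 96 - ⅒ = 959/10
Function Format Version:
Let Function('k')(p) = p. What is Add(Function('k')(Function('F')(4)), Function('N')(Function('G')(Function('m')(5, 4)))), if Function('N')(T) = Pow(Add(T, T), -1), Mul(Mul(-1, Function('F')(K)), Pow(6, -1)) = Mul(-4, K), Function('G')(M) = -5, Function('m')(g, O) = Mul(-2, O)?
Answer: Rational(959, 10) ≈ 95.900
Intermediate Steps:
Function('F')(K) = Mul(24, K) (Function('F')(K) = Mul(-6, Mul(-4, K)) = Mul(24, K))
Function('N')(T) = Mul(Rational(1, 2), Pow(T, -1)) (Function('N')(T) = Pow(Mul(2, T), -1) = Mul(Rational(1, 2), Pow(T, -1)))
Add(Function('k')(Function('F')(4)), Function('N')(Function('G')(Function('m')(5, 4)))) = Add(Mul(24, 4), Mul(Rational(1, 2), Pow(-5, -1))) = Add(96, Mul(Rational(1, 2), Rational(-1, 5))) = Add(96, Rational(-1, 10)) = Rational(959, 10)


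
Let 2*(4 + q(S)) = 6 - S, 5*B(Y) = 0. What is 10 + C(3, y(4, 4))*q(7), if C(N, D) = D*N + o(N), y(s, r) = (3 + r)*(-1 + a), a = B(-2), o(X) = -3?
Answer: 118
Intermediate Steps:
B(Y) = 0 (B(Y) = (⅕)*0 = 0)
a = 0
y(s, r) = -3 - r (y(s, r) = (3 + r)*(-1 + 0) = (3 + r)*(-1) = -3 - r)
q(S) = -1 - S/2 (q(S) = -4 + (6 - S)/2 = -4 + (3 - S/2) = -1 - S/2)
C(N, D) = -3 + D*N (C(N, D) = D*N - 3 = -3 + D*N)
10 + C(3, y(4, 4))*q(7) = 10 + (-3 + (-3 - 1*4)*3)*(-1 - ½*7) = 10 + (-3 + (-3 - 4)*3)*(-1 - 7/2) = 10 + (-3 - 7*3)*(-9/2) = 10 + (-3 - 21)*(-9/2) = 10 - 24*(-9/2) = 10 + 108 = 118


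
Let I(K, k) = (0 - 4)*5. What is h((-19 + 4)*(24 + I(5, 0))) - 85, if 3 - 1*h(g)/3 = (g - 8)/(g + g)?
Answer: -777/10 ≈ -77.700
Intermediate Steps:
I(K, k) = -20 (I(K, k) = -4*5 = -20)
h(g) = 9 - 3*(-8 + g)/(2*g) (h(g) = 9 - 3*(g - 8)/(g + g) = 9 - 3*(-8 + g)/(2*g))
h((-19 + 4)*(24 + I(5, 0))) - 85 = (15/2 + 12/(((-19 + 4)*(24 - 20)))) - 85 = (15/2 + 12/((-15*4))) - 85 = (15/2 + 12/(-60)) - 85 = (15/2 + 12*(-1/60)) - 85 = (15/2 - ⅕) - 85 = 73/10 - 85 = -777/10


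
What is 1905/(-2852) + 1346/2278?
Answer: -250399/3248428 ≈ -0.077083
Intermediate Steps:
1905/(-2852) + 1346/2278 = 1905*(-1/2852) + 1346*(1/2278) = -1905/2852 + 673/1139 = -250399/3248428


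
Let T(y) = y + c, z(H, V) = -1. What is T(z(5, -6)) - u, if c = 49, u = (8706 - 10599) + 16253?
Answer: -14312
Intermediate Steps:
u = 14360 (u = -1893 + 16253 = 14360)
T(y) = 49 + y (T(y) = y + 49 = 49 + y)
T(z(5, -6)) - u = (49 - 1) - 1*14360 = 48 - 14360 = -14312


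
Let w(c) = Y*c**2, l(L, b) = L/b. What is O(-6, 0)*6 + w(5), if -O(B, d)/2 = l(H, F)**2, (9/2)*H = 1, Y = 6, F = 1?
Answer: 4034/27 ≈ 149.41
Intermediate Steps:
H = 2/9 (H = (2/9)*1 = 2/9 ≈ 0.22222)
O(B, d) = -8/81 (O(B, d) = -2*((2/9)/1)**2 = -2*((2/9)*1)**2 = -2*(2/9)**2 = -2*4/81 = -8/81)
w(c) = 6*c**2
O(-6, 0)*6 + w(5) = -8/81*6 + 6*5**2 = -16/27 + 6*25 = -16/27 + 150 = 4034/27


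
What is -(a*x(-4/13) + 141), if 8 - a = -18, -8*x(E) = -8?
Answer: -167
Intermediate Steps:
x(E) = 1 (x(E) = -1/8*(-8) = 1)
a = 26 (a = 8 - 1*(-18) = 8 + 18 = 26)
-(a*x(-4/13) + 141) = -(26*1 + 141) = -(26 + 141) = -1*167 = -167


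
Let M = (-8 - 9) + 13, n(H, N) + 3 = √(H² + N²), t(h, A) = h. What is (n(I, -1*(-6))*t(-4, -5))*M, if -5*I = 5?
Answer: -48 + 16*√37 ≈ 49.324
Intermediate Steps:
I = -1 (I = -⅕*5 = -1)
n(H, N) = -3 + √(H² + N²)
M = -4 (M = -17 + 13 = -4)
(n(I, -1*(-6))*t(-4, -5))*M = ((-3 + √((-1)² + (-1*(-6))²))*(-4))*(-4) = ((-3 + √(1 + 6²))*(-4))*(-4) = ((-3 + √(1 + 36))*(-4))*(-4) = ((-3 + √37)*(-4))*(-4) = (12 - 4*√37)*(-4) = -48 + 16*√37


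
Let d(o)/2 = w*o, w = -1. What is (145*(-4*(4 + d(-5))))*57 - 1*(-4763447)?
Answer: 4300607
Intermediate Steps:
d(o) = -2*o (d(o) = 2*(-o) = -2*o)
(145*(-4*(4 + d(-5))))*57 - 1*(-4763447) = (145*(-4*(4 - 2*(-5))))*57 - 1*(-4763447) = (145*(-4*(4 + 10)))*57 + 4763447 = (145*(-4*14))*57 + 4763447 = (145*(-56))*57 + 4763447 = -8120*57 + 4763447 = -462840 + 4763447 = 4300607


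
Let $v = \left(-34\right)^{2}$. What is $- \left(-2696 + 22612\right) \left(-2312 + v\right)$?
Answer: $23022896$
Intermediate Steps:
$v = 1156$
$- \left(-2696 + 22612\right) \left(-2312 + v\right) = - \left(-2696 + 22612\right) \left(-2312 + 1156\right) = - 19916 \left(-1156\right) = \left(-1\right) \left(-23022896\right) = 23022896$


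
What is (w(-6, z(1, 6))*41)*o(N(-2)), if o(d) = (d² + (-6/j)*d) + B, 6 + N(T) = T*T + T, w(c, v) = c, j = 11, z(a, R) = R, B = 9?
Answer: -73554/11 ≈ -6686.7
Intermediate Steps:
N(T) = -6 + T + T² (N(T) = -6 + (T*T + T) = -6 + (T² + T) = -6 + (T + T²) = -6 + T + T²)
o(d) = 9 + d² - 6*d/11 (o(d) = (d² + (-6/11)*d) + 9 = (d² + (-6*1/11)*d) + 9 = (d² - 6*d/11) + 9 = 9 + d² - 6*d/11)
(w(-6, z(1, 6))*41)*o(N(-2)) = (-6*41)*(9 + (-6 - 2 + (-2)²)² - 6*(-6 - 2 + (-2)²)/11) = -246*(9 + (-6 - 2 + 4)² - 6*(-6 - 2 + 4)/11) = -246*(9 + (-4)² - 6/11*(-4)) = -246*(9 + 16 + 24/11) = -246*299/11 = -73554/11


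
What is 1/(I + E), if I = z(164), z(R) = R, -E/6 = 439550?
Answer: -1/2637136 ≈ -3.7920e-7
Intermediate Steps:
E = -2637300 (E = -6*439550 = -2637300)
I = 164
1/(I + E) = 1/(164 - 2637300) = 1/(-2637136) = -1/2637136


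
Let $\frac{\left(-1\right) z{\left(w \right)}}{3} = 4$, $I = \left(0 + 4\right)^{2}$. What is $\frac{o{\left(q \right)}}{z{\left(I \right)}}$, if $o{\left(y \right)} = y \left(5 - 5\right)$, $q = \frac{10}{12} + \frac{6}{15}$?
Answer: $0$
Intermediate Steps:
$q = \frac{37}{30}$ ($q = 10 \cdot \frac{1}{12} + 6 \cdot \frac{1}{15} = \frac{5}{6} + \frac{2}{5} = \frac{37}{30} \approx 1.2333$)
$I = 16$ ($I = 4^{2} = 16$)
$o{\left(y \right)} = 0$ ($o{\left(y \right)} = y 0 = 0$)
$z{\left(w \right)} = -12$ ($z{\left(w \right)} = \left(-3\right) 4 = -12$)
$\frac{o{\left(q \right)}}{z{\left(I \right)}} = \frac{0}{-12} = 0 \left(- \frac{1}{12}\right) = 0$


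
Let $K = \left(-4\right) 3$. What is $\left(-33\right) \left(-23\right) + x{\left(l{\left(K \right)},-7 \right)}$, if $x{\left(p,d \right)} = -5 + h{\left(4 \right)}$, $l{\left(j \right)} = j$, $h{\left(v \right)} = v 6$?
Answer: $778$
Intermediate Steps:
$h{\left(v \right)} = 6 v$
$K = -12$
$x{\left(p,d \right)} = 19$ ($x{\left(p,d \right)} = -5 + 6 \cdot 4 = -5 + 24 = 19$)
$\left(-33\right) \left(-23\right) + x{\left(l{\left(K \right)},-7 \right)} = \left(-33\right) \left(-23\right) + 19 = 759 + 19 = 778$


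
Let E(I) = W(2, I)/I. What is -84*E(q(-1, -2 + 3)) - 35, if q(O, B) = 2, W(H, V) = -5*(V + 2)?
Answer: 805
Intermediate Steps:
W(H, V) = -10 - 5*V (W(H, V) = -5*(2 + V) = -10 - 5*V)
E(I) = (-10 - 5*I)/I
-84*E(q(-1, -2 + 3)) - 35 = -84*(-5 - 10/2) - 35 = -84*(-5 - 10*1/2) - 35 = -84*(-5 - 5) - 35 = -84*(-10) - 35 = 840 - 35 = 805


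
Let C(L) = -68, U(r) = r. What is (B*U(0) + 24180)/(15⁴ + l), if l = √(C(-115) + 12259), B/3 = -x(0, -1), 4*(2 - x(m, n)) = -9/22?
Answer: 612056250/1281439217 - 12090*√12191/1281439217 ≈ 0.47659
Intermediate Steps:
x(m, n) = 185/88 (x(m, n) = 2 - (-9)/(4*22) = 2 - ¼*(-9/22) = 2 + 9/88 = 185/88)
B = -555/88 (B = 3*(-1*185/88) = 3*(-185/88) = -555/88 ≈ -6.3068)
l = √12191 (l = √(-68 + 12259) = √12191 ≈ 110.41)
(B*U(0) + 24180)/(15⁴ + l) = (-555/88*0 + 24180)/(15⁴ + √12191) = (0 + 24180)/(50625 + √12191) = 24180/(50625 + √12191)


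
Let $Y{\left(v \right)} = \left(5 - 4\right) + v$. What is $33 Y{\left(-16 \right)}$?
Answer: $-495$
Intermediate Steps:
$Y{\left(v \right)} = 1 + v$
$33 Y{\left(-16 \right)} = 33 \left(1 - 16\right) = 33 \left(-15\right) = -495$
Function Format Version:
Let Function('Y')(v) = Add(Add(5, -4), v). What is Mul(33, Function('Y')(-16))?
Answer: -495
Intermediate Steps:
Function('Y')(v) = Add(1, v)
Mul(33, Function('Y')(-16)) = Mul(33, Add(1, -16)) = Mul(33, -15) = -495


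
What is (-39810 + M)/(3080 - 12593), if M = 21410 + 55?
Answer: 6115/3171 ≈ 1.9284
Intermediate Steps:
M = 21465
(-39810 + M)/(3080 - 12593) = (-39810 + 21465)/(3080 - 12593) = -18345/(-9513) = -18345*(-1/9513) = 6115/3171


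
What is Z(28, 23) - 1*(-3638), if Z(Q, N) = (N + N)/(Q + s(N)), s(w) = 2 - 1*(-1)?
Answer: 112824/31 ≈ 3639.5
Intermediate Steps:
s(w) = 3 (s(w) = 2 + 1 = 3)
Z(Q, N) = 2*N/(3 + Q) (Z(Q, N) = (N + N)/(Q + 3) = (2*N)/(3 + Q) = 2*N/(3 + Q))
Z(28, 23) - 1*(-3638) = 2*23/(3 + 28) - 1*(-3638) = 2*23/31 + 3638 = 2*23*(1/31) + 3638 = 46/31 + 3638 = 112824/31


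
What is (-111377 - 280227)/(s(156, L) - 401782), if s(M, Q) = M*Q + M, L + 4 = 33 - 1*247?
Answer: 195802/217817 ≈ 0.89893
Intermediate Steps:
L = -218 (L = -4 + (33 - 1*247) = -4 + (33 - 247) = -4 - 214 = -218)
s(M, Q) = M + M*Q
(-111377 - 280227)/(s(156, L) - 401782) = (-111377 - 280227)/(156*(1 - 218) - 401782) = -391604/(156*(-217) - 401782) = -391604/(-33852 - 401782) = -391604/(-435634) = -391604*(-1/435634) = 195802/217817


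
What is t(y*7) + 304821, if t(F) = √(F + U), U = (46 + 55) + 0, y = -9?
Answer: 304821 + √38 ≈ 3.0483e+5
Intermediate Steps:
U = 101 (U = 101 + 0 = 101)
t(F) = √(101 + F) (t(F) = √(F + 101) = √(101 + F))
t(y*7) + 304821 = √(101 - 9*7) + 304821 = √(101 - 63) + 304821 = √38 + 304821 = 304821 + √38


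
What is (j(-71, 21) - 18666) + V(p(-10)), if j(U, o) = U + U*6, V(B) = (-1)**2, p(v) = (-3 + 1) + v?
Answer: -19162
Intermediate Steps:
p(v) = -2 + v
V(B) = 1
j(U, o) = 7*U (j(U, o) = U + 6*U = 7*U)
(j(-71, 21) - 18666) + V(p(-10)) = (7*(-71) - 18666) + 1 = (-497 - 18666) + 1 = -19163 + 1 = -19162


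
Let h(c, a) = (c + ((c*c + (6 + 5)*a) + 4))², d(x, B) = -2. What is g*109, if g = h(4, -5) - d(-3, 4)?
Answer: 104967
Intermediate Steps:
h(c, a) = (4 + c + c² + 11*a)² (h(c, a) = (c + ((c² + 11*a) + 4))² = (c + (4 + c² + 11*a))² = (4 + c + c² + 11*a)²)
g = 963 (g = (4 + 4 + 4² + 11*(-5))² - 1*(-2) = (4 + 4 + 16 - 55)² + 2 = (-31)² + 2 = 961 + 2 = 963)
g*109 = 963*109 = 104967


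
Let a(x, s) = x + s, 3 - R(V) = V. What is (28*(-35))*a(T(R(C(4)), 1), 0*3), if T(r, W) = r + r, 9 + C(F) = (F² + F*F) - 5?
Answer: 29400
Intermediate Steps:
C(F) = -14 + 2*F² (C(F) = -9 + ((F² + F*F) - 5) = -9 + ((F² + F²) - 5) = -9 + (2*F² - 5) = -9 + (-5 + 2*F²) = -14 + 2*F²)
R(V) = 3 - V
T(r, W) = 2*r
a(x, s) = s + x
(28*(-35))*a(T(R(C(4)), 1), 0*3) = (28*(-35))*(0*3 + 2*(3 - (-14 + 2*4²))) = -980*(0 + 2*(3 - (-14 + 2*16))) = -980*(0 + 2*(3 - (-14 + 32))) = -980*(0 + 2*(3 - 1*18)) = -980*(0 + 2*(3 - 18)) = -980*(0 + 2*(-15)) = -980*(0 - 30) = -980*(-30) = 29400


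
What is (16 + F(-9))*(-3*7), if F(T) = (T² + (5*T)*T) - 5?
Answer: -10437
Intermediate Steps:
F(T) = -5 + 6*T² (F(T) = (T² + 5*T²) - 5 = 6*T² - 5 = -5 + 6*T²)
(16 + F(-9))*(-3*7) = (16 + (-5 + 6*(-9)²))*(-3*7) = (16 + (-5 + 6*81))*(-21) = (16 + (-5 + 486))*(-21) = (16 + 481)*(-21) = 497*(-21) = -10437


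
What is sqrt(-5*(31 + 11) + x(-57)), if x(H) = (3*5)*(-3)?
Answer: I*sqrt(255) ≈ 15.969*I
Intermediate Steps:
x(H) = -45 (x(H) = 15*(-3) = -45)
sqrt(-5*(31 + 11) + x(-57)) = sqrt(-5*(31 + 11) - 45) = sqrt(-5*42 - 45) = sqrt(-210 - 45) = sqrt(-255) = I*sqrt(255)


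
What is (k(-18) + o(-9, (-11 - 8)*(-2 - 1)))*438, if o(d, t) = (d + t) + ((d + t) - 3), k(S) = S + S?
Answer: 24966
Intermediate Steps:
k(S) = 2*S
o(d, t) = -3 + 2*d + 2*t (o(d, t) = (d + t) + (-3 + d + t) = -3 + 2*d + 2*t)
(k(-18) + o(-9, (-11 - 8)*(-2 - 1)))*438 = (2*(-18) + (-3 + 2*(-9) + 2*((-11 - 8)*(-2 - 1))))*438 = (-36 + (-3 - 18 + 2*(-19*(-3))))*438 = (-36 + (-3 - 18 + 2*57))*438 = (-36 + (-3 - 18 + 114))*438 = (-36 + 93)*438 = 57*438 = 24966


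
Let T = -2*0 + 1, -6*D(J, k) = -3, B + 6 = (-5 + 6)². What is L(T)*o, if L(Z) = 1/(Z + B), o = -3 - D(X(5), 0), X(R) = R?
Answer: 7/8 ≈ 0.87500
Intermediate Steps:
B = -5 (B = -6 + (-5 + 6)² = -6 + 1² = -6 + 1 = -5)
D(J, k) = ½ (D(J, k) = -⅙*(-3) = ½)
o = -7/2 (o = -3 - 1*½ = -3 - ½ = -7/2 ≈ -3.5000)
T = 1 (T = 0 + 1 = 1)
L(Z) = 1/(-5 + Z) (L(Z) = 1/(Z - 5) = 1/(-5 + Z))
L(T)*o = -7/2/(-5 + 1) = -7/2/(-4) = -¼*(-7/2) = 7/8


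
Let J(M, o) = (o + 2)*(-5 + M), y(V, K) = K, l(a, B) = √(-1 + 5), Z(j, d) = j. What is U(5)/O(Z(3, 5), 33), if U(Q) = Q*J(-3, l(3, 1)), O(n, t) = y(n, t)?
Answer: -160/33 ≈ -4.8485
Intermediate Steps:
l(a, B) = 2 (l(a, B) = √4 = 2)
J(M, o) = (-5 + M)*(2 + o) (J(M, o) = (2 + o)*(-5 + M) = (-5 + M)*(2 + o))
O(n, t) = t
U(Q) = -32*Q (U(Q) = Q*(-10 - 5*2 + 2*(-3) - 3*2) = Q*(-10 - 10 - 6 - 6) = Q*(-32) = -32*Q)
U(5)/O(Z(3, 5), 33) = -32*5/33 = -160*1/33 = -160/33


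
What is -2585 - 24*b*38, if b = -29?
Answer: 23863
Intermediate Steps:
-2585 - 24*b*38 = -2585 - 24*(-29)*38 = -2585 + 696*38 = -2585 + 26448 = 23863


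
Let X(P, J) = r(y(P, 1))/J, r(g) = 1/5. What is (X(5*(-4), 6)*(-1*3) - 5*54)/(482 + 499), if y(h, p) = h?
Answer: -2701/9810 ≈ -0.27533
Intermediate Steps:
r(g) = ⅕
X(P, J) = 1/(5*J)
(X(5*(-4), 6)*(-1*3) - 5*54)/(482 + 499) = (((⅕)/6)*(-1*3) - 5*54)/(482 + 499) = (((⅕)*(⅙))*(-3) - 270)/981 = ((1/30)*(-3) - 270)*(1/981) = (-⅒ - 270)*(1/981) = -2701/10*1/981 = -2701/9810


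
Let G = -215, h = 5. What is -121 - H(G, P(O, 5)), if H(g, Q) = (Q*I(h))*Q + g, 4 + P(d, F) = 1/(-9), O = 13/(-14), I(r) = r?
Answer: 769/81 ≈ 9.4938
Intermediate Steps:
O = -13/14 (O = 13*(-1/14) = -13/14 ≈ -0.92857)
P(d, F) = -37/9 (P(d, F) = -4 + 1/(-9) = -4 - ⅑ = -37/9)
H(g, Q) = g + 5*Q² (H(g, Q) = (Q*5)*Q + g = (5*Q)*Q + g = 5*Q² + g = g + 5*Q²)
-121 - H(G, P(O, 5)) = -121 - (-215 + 5*(-37/9)²) = -121 - (-215 + 5*(1369/81)) = -121 - (-215 + 6845/81) = -121 - 1*(-10570/81) = -121 + 10570/81 = 769/81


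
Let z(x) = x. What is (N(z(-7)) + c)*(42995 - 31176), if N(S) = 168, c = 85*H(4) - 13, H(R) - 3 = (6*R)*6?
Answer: 149510350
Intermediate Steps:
H(R) = 3 + 36*R (H(R) = 3 + (6*R)*6 = 3 + 36*R)
c = 12482 (c = 85*(3 + 36*4) - 13 = 85*(3 + 144) - 13 = 85*147 - 13 = 12495 - 13 = 12482)
(N(z(-7)) + c)*(42995 - 31176) = (168 + 12482)*(42995 - 31176) = 12650*11819 = 149510350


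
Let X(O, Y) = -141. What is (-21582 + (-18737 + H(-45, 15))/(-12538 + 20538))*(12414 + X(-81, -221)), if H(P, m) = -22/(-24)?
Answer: -8476948143803/32000 ≈ -2.6490e+8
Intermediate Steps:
H(P, m) = 11/12 (H(P, m) = -22*(-1/24) = 11/12)
(-21582 + (-18737 + H(-45, 15))/(-12538 + 20538))*(12414 + X(-81, -221)) = (-21582 + (-18737 + 11/12)/(-12538 + 20538))*(12414 - 141) = (-21582 - 224833/12/8000)*12273 = (-21582 - 224833/12*1/8000)*12273 = (-21582 - 224833/96000)*12273 = -2072096833/96000*12273 = -8476948143803/32000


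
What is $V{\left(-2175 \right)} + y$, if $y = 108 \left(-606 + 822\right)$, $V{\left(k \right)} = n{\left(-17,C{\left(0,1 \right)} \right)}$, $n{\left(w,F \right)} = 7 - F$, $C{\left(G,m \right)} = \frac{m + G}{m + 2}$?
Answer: $\frac{70004}{3} \approx 23335.0$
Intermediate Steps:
$C{\left(G,m \right)} = \frac{G + m}{2 + m}$
$V{\left(k \right)} = \frac{20}{3}$ ($V{\left(k \right)} = 7 - \frac{0 + 1}{2 + 1} = 7 - \frac{1}{3} \cdot 1 = 7 - \frac{1}{3} = \frac{20}{3}$)
$y = 23328$ ($y = 108 \cdot 216 = 23328$)
$V{\left(-2175 \right)} + y = \frac{20}{3} + 23328 = \frac{70004}{3}$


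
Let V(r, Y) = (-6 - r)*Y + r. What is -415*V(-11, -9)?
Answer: 23240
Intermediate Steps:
V(r, Y) = r + Y*(-6 - r) (V(r, Y) = Y*(-6 - r) + r = r + Y*(-6 - r))
-415*V(-11, -9) = -415*(-11 - 6*(-9) - 1*(-9)*(-11)) = -415*(-11 + 54 - 99) = -415*(-56) = 23240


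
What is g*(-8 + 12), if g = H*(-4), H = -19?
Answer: 304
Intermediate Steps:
g = 76 (g = -19*(-4) = 76)
g*(-8 + 12) = 76*(-8 + 12) = 76*4 = 304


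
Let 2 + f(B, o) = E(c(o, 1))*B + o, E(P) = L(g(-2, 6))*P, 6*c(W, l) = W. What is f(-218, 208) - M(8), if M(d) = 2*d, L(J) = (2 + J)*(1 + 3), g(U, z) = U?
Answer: 190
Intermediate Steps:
c(W, l) = W/6
L(J) = 8 + 4*J (L(J) = (2 + J)*4 = 8 + 4*J)
E(P) = 0 (E(P) = (8 + 4*(-2))*P = (8 - 8)*P = 0*P = 0)
f(B, o) = -2 + o (f(B, o) = -2 + (0*B + o) = -2 + (0 + o) = -2 + o)
f(-218, 208) - M(8) = (-2 + 208) - 2*8 = 206 - 1*16 = 206 - 16 = 190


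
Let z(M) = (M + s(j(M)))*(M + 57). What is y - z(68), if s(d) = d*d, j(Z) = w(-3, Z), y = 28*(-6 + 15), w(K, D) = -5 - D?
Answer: -674373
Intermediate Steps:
y = 252 (y = 28*9 = 252)
j(Z) = -5 - Z
s(d) = d²
z(M) = (57 + M)*(M + (-5 - M)²) (z(M) = (M + (-5 - M)²)*(M + 57) = (M + (-5 - M)²)*(57 + M) = (57 + M)*(M + (-5 - M)²))
y - z(68) = 252 - (1425 + 68³ + 68*68² + 652*68) = 252 - (1425 + 314432 + 68*4624 + 44336) = 252 - (1425 + 314432 + 314432 + 44336) = 252 - 1*674625 = 252 - 674625 = -674373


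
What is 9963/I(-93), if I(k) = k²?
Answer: 1107/961 ≈ 1.1519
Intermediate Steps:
9963/I(-93) = 9963/((-93)²) = 9963/8649 = 9963*(1/8649) = 1107/961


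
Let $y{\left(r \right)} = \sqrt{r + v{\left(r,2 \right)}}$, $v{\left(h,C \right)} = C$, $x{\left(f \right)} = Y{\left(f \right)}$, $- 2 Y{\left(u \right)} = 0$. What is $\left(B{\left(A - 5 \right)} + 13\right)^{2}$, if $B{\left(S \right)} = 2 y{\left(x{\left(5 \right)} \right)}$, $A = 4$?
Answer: $177 + 52 \sqrt{2} \approx 250.54$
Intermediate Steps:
$Y{\left(u \right)} = 0$ ($Y{\left(u \right)} = \left(- \frac{1}{2}\right) 0 = 0$)
$x{\left(f \right)} = 0$
$y{\left(r \right)} = \sqrt{2 + r}$ ($y{\left(r \right)} = \sqrt{r + 2} = \sqrt{2 + r}$)
$B{\left(S \right)} = 2 \sqrt{2}$ ($B{\left(S \right)} = 2 \sqrt{2 + 0} = 2 \sqrt{2}$)
$\left(B{\left(A - 5 \right)} + 13\right)^{2} = \left(2 \sqrt{2} + 13\right)^{2} = \left(13 + 2 \sqrt{2}\right)^{2}$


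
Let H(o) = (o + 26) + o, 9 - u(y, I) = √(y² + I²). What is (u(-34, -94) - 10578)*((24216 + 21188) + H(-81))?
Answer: -478437492 - 90536*√2498 ≈ -4.8296e+8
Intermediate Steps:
u(y, I) = 9 - √(I² + y²) (u(y, I) = 9 - √(y² + I²) = 9 - √(I² + y²))
H(o) = 26 + 2*o (H(o) = (26 + o) + o = 26 + 2*o)
(u(-34, -94) - 10578)*((24216 + 21188) + H(-81)) = ((9 - √((-94)² + (-34)²)) - 10578)*((24216 + 21188) + (26 + 2*(-81))) = ((9 - √(8836 + 1156)) - 10578)*(45404 + (26 - 162)) = ((9 - √9992) - 10578)*(45404 - 136) = ((9 - 2*√2498) - 10578)*45268 = (-10569 - 2*√2498)*45268 = -478437492 - 90536*√2498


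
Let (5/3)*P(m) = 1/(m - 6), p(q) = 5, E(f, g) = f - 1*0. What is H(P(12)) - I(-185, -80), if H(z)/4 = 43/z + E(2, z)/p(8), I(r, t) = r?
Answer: 9533/5 ≈ 1906.6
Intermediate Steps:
E(f, g) = f (E(f, g) = f + 0 = f)
P(m) = 3/(5*(-6 + m)) (P(m) = 3/(5*(m - 6)) = 3/(5*(-6 + m)))
H(z) = 8/5 + 172/z (H(z) = 4*(43/z + 2/5) = 4*(43/z + 2*(⅕)) = 4*(43/z + ⅖) = 4*(⅖ + 43/z) = 8/5 + 172/z)
H(P(12)) - I(-185, -80) = (8/5 + 172/((3/(5*(-6 + 12))))) - 1*(-185) = (8/5 + 172/(((⅗)/6))) + 185 = (8/5 + 172/(((⅗)*(⅙)))) + 185 = (8/5 + 172/(⅒)) + 185 = (8/5 + 172*10) + 185 = (8/5 + 1720) + 185 = 8608/5 + 185 = 9533/5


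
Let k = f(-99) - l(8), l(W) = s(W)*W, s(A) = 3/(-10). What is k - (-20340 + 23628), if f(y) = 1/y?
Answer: -1626377/495 ≈ -3285.6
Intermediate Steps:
s(A) = -3/10 (s(A) = 3*(-⅒) = -3/10)
l(W) = -3*W/10
k = 1183/495 (k = 1/(-99) - (-3)*8/10 = -1/99 - 1*(-12/5) = -1/99 + 12/5 = 1183/495 ≈ 2.3899)
k - (-20340 + 23628) = 1183/495 - (-20340 + 23628) = 1183/495 - 1*3288 = 1183/495 - 3288 = -1626377/495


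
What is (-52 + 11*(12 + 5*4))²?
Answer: 90000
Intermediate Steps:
(-52 + 11*(12 + 5*4))² = (-52 + 11*(12 + 20))² = (-52 + 11*32)² = (-52 + 352)² = 300² = 90000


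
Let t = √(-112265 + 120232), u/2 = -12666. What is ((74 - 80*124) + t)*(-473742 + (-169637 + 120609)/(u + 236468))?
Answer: 123104587156155/26392 - 25006009985*√7967/52784 ≈ 4.6222e+9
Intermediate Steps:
u = -25332 (u = 2*(-12666) = -25332)
t = √7967 ≈ 89.258
((74 - 80*124) + t)*(-473742 + (-169637 + 120609)/(u + 236468)) = ((74 - 80*124) + √7967)*(-473742 + (-169637 + 120609)/(-25332 + 236468)) = ((74 - 9920) + √7967)*(-473742 - 49028/211136) = (-9846 + √7967)*(-473742 - 49028*1/211136) = (-9846 + √7967)*(-473742 - 12257/52784) = (-9846 + √7967)*(-25006009985/52784) = 123104587156155/26392 - 25006009985*√7967/52784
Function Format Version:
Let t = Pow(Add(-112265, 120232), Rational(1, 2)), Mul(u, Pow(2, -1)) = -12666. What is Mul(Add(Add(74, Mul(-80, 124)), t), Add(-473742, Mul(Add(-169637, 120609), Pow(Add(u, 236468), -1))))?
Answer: Add(Rational(123104587156155, 26392), Mul(Rational(-25006009985, 52784), Pow(7967, Rational(1, 2)))) ≈ 4.6222e+9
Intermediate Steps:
u = -25332 (u = Mul(2, -12666) = -25332)
t = Pow(7967, Rational(1, 2)) ≈ 89.258
Mul(Add(Add(74, Mul(-80, 124)), t), Add(-473742, Mul(Add(-169637, 120609), Pow(Add(u, 236468), -1)))) = Mul(Add(Add(74, Mul(-80, 124)), Pow(7967, Rational(1, 2))), Add(-473742, Mul(Add(-169637, 120609), Pow(Add(-25332, 236468), -1)))) = Mul(Add(Add(74, -9920), Pow(7967, Rational(1, 2))), Add(-473742, Mul(-49028, Pow(211136, -1)))) = Mul(Add(-9846, Pow(7967, Rational(1, 2))), Add(-473742, Mul(-49028, Rational(1, 211136)))) = Mul(Add(-9846, Pow(7967, Rational(1, 2))), Add(-473742, Rational(-12257, 52784))) = Mul(Add(-9846, Pow(7967, Rational(1, 2))), Rational(-25006009985, 52784)) = Add(Rational(123104587156155, 26392), Mul(Rational(-25006009985, 52784), Pow(7967, Rational(1, 2))))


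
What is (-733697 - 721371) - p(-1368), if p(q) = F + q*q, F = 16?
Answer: -3326508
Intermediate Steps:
p(q) = 16 + q² (p(q) = 16 + q*q = 16 + q²)
(-733697 - 721371) - p(-1368) = (-733697 - 721371) - (16 + (-1368)²) = -1455068 - (16 + 1871424) = -1455068 - 1*1871440 = -1455068 - 1871440 = -3326508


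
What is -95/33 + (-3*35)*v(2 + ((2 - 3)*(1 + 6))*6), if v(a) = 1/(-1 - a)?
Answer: -2390/429 ≈ -5.5711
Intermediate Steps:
-95/33 + (-3*35)*v(2 + ((2 - 3)*(1 + 6))*6) = -95/33 + (-3*35)*(-1/(1 + (2 + ((2 - 3)*(1 + 6))*6))) = -95*1/33 - (-105)/(1 + (2 - 1*7*6)) = -95/33 - (-105)/(1 + (2 - 7*6)) = -95/33 - (-105)/(1 + (2 - 42)) = -95/33 - (-105)/(1 - 40) = -95/33 - (-105)/(-39) = -95/33 - (-105)*(-1)/39 = -95/33 - 105*1/39 = -95/33 - 35/13 = -2390/429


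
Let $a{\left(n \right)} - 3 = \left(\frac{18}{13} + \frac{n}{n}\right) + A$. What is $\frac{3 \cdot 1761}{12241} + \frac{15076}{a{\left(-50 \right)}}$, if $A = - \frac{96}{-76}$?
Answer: $\frac{22795683869}{10049861} \approx 2268.3$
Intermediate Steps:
$A = \frac{24}{19}$ ($A = \left(-96\right) \left(- \frac{1}{76}\right) = \frac{24}{19} \approx 1.2632$)
$a{\left(n \right)} = \frac{1642}{247}$ ($a{\left(n \right)} = 3 + \left(\left(\frac{18}{13} + \frac{n}{n}\right) + \frac{24}{19}\right) = 3 + \left(\left(18 \cdot \frac{1}{13} + 1\right) + \frac{24}{19}\right) = 3 + \left(\left(\frac{18}{13} + 1\right) + \frac{24}{19}\right) = 3 + \left(\frac{31}{13} + \frac{24}{19}\right) = 3 + \frac{901}{247} = \frac{1642}{247}$)
$\frac{3 \cdot 1761}{12241} + \frac{15076}{a{\left(-50 \right)}} = \frac{3 \cdot 1761}{12241} + \frac{15076}{\frac{1642}{247}} = 5283 \cdot \frac{1}{12241} + 15076 \cdot \frac{247}{1642} = \frac{5283}{12241} + \frac{1861886}{821} = \frac{22795683869}{10049861}$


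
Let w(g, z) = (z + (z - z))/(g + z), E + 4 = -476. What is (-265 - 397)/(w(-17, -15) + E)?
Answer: 21184/15345 ≈ 1.3805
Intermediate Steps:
E = -480 (E = -4 - 476 = -480)
w(g, z) = z/(g + z) (w(g, z) = (z + 0)/(g + z) = z/(g + z))
(-265 - 397)/(w(-17, -15) + E) = (-265 - 397)/(-15/(-17 - 15) - 480) = -662/(-15/(-32) - 480) = -662/(-15*(-1/32) - 480) = -662/(15/32 - 480) = -662/(-15345/32) = -662*(-32/15345) = 21184/15345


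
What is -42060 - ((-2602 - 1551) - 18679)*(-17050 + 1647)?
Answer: -351723356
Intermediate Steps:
-42060 - ((-2602 - 1551) - 18679)*(-17050 + 1647) = -42060 - (-4153 - 18679)*(-15403) = -42060 - (-22832)*(-15403) = -42060 - 1*351681296 = -42060 - 351681296 = -351723356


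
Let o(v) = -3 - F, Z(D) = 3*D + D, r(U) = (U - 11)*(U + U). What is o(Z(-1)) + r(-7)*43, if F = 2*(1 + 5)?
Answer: 10821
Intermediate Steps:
r(U) = 2*U*(-11 + U) (r(U) = (-11 + U)*(2*U) = 2*U*(-11 + U))
Z(D) = 4*D
F = 12 (F = 2*6 = 12)
o(v) = -15 (o(v) = -3 - 1*12 = -3 - 12 = -15)
o(Z(-1)) + r(-7)*43 = -15 + (2*(-7)*(-11 - 7))*43 = -15 + (2*(-7)*(-18))*43 = -15 + 252*43 = -15 + 10836 = 10821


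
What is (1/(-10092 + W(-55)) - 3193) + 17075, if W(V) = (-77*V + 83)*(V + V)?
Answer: 6733769503/485072 ≈ 13882.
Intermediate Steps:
W(V) = 2*V*(83 - 77*V) (W(V) = (83 - 77*V)*(2*V) = 2*V*(83 - 77*V))
(1/(-10092 + W(-55)) - 3193) + 17075 = (1/(-10092 + 2*(-55)*(83 - 77*(-55))) - 3193) + 17075 = (1/(-10092 + 2*(-55)*(83 + 4235)) - 3193) + 17075 = (1/(-10092 + 2*(-55)*4318) - 3193) + 17075 = (1/(-10092 - 474980) - 3193) + 17075 = (1/(-485072) - 3193) + 17075 = (-1/485072 - 3193) + 17075 = -1548834897/485072 + 17075 = 6733769503/485072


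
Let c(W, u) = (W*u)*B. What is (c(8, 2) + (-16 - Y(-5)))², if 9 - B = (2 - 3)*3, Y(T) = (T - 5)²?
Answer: 5776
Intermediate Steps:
Y(T) = (-5 + T)²
B = 12 (B = 9 - (2 - 3)*3 = 9 - (-1)*3 = 9 - 1*(-3) = 9 + 3 = 12)
c(W, u) = 12*W*u (c(W, u) = (W*u)*12 = 12*W*u)
(c(8, 2) + (-16 - Y(-5)))² = (12*8*2 + (-16 - (-5 - 5)²))² = (192 + (-16 - 1*(-10)²))² = (192 + (-16 - 1*100))² = (192 + (-16 - 100))² = (192 - 116)² = 76² = 5776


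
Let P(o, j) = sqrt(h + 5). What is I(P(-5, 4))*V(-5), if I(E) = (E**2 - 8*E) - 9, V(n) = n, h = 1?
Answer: 15 + 40*sqrt(6) ≈ 112.98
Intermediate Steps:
P(o, j) = sqrt(6) (P(o, j) = sqrt(1 + 5) = sqrt(6))
I(E) = -9 + E**2 - 8*E
I(P(-5, 4))*V(-5) = (-9 + (sqrt(6))**2 - 8*sqrt(6))*(-5) = (-9 + 6 - 8*sqrt(6))*(-5) = (-3 - 8*sqrt(6))*(-5) = 15 + 40*sqrt(6)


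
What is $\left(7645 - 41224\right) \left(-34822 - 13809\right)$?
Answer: $1632980349$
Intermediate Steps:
$\left(7645 - 41224\right) \left(-34822 - 13809\right) = \left(-33579\right) \left(-48631\right) = 1632980349$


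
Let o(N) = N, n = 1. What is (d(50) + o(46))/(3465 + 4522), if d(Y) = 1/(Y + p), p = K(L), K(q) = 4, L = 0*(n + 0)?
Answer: 355/61614 ≈ 0.0057617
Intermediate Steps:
L = 0 (L = 0*(1 + 0) = 0*1 = 0)
p = 4
d(Y) = 1/(4 + Y) (d(Y) = 1/(Y + 4) = 1/(4 + Y))
(d(50) + o(46))/(3465 + 4522) = (1/(4 + 50) + 46)/(3465 + 4522) = (1/54 + 46)/7987 = (1/54 + 46)*(1/7987) = (2485/54)*(1/7987) = 355/61614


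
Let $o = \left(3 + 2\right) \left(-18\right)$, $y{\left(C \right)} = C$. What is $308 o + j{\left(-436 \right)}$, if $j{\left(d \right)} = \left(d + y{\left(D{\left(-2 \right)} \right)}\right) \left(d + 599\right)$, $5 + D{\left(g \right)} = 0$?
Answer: $-99603$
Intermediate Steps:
$D{\left(g \right)} = -5$ ($D{\left(g \right)} = -5 + 0 = -5$)
$o = -90$ ($o = 5 \left(-18\right) = -90$)
$j{\left(d \right)} = \left(-5 + d\right) \left(599 + d\right)$ ($j{\left(d \right)} = \left(d - 5\right) \left(d + 599\right) = \left(-5 + d\right) \left(599 + d\right)$)
$308 o + j{\left(-436 \right)} = 308 \left(-90\right) + \left(-2995 + \left(-436\right)^{2} + 594 \left(-436\right)\right) = -27720 - 71883 = -99603$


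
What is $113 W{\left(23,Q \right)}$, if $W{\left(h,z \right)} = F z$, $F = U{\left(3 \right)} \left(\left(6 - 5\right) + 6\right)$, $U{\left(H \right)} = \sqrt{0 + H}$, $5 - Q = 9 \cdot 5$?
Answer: $- 31640 \sqrt{3} \approx -54802.0$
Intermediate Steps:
$Q = -40$ ($Q = 5 - 9 \cdot 5 = 5 - 45 = -40$)
$U{\left(H \right)} = \sqrt{H}$
$F = 7 \sqrt{3}$ ($F = \sqrt{3} \left(\left(6 - 5\right) + 6\right) = \sqrt{3} \left(1 + 6\right) = \sqrt{3} \cdot 7 = 7 \sqrt{3} \approx 12.124$)
$W{\left(h,z \right)} = 7 z \sqrt{3}$ ($W{\left(h,z \right)} = 7 \sqrt{3} z = 7 z \sqrt{3}$)
$113 W{\left(23,Q \right)} = 113 \cdot 7 \left(-40\right) \sqrt{3} = 113 \left(- 280 \sqrt{3}\right) = - 31640 \sqrt{3}$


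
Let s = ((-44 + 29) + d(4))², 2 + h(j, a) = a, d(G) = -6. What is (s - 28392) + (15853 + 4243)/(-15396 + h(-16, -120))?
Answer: -216881857/7759 ≈ -27952.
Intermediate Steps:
h(j, a) = -2 + a
s = 441 (s = ((-44 + 29) - 6)² = (-15 - 6)² = (-21)² = 441)
(s - 28392) + (15853 + 4243)/(-15396 + h(-16, -120)) = (441 - 28392) + (15853 + 4243)/(-15396 + (-2 - 120)) = -27951 + 20096/(-15396 - 122) = -27951 + 20096/(-15518) = -27951 + 20096*(-1/15518) = -27951 - 10048/7759 = -216881857/7759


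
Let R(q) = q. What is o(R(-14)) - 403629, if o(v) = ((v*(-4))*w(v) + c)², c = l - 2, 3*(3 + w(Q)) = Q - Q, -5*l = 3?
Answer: -9363116/25 ≈ -3.7452e+5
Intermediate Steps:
l = -⅗ (l = -⅕*3 = -⅗ ≈ -0.60000)
w(Q) = -3 (w(Q) = -3 + (Q - Q)/3 = -3 + (⅓)*0 = -3 + 0 = -3)
c = -13/5 (c = -⅗ - 2 = -13/5 ≈ -2.6000)
o(v) = (-13/5 + 12*v)² (o(v) = ((v*(-4))*(-3) - 13/5)² = (-4*v*(-3) - 13/5)² = (12*v - 13/5)² = (-13/5 + 12*v)²)
o(R(-14)) - 403629 = (13 - 60*(-14))²/25 - 403629 = (13 + 840)²/25 - 403629 = (1/25)*853² - 403629 = (1/25)*727609 - 403629 = 727609/25 - 403629 = -9363116/25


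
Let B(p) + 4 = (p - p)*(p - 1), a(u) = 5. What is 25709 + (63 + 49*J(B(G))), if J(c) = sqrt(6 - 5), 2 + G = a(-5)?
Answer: 25821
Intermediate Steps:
G = 3 (G = -2 + 5 = 3)
B(p) = -4 (B(p) = -4 + (p - p)*(p - 1) = -4 + 0*(-1 + p) = -4 + 0 = -4)
J(c) = 1 (J(c) = sqrt(1) = 1)
25709 + (63 + 49*J(B(G))) = 25709 + (63 + 49*1) = 25709 + (63 + 49) = 25709 + 112 = 25821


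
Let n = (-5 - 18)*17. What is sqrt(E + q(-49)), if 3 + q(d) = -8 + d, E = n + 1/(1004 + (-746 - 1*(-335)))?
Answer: 7*I*sqrt(3236594)/593 ≈ 21.237*I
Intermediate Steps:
n = -391 (n = -23*17 = -391)
E = -231862/593 (E = -391 + 1/(1004 + (-746 - 1*(-335))) = -391 + 1/(1004 + (-746 + 335)) = -391 + 1/(1004 - 411) = -391 + 1/593 = -231862/593 ≈ -391.00)
q(d) = -11 + d (q(d) = -3 + (-8 + d) = -11 + d)
sqrt(E + q(-49)) = sqrt(-231862/593 + (-11 - 49)) = sqrt(-231862/593 - 60) = sqrt(-267442/593) = 7*I*sqrt(3236594)/593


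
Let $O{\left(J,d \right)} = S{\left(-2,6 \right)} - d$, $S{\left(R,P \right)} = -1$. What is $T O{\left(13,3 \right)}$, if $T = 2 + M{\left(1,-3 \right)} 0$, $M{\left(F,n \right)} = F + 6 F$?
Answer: $-8$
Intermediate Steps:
$M{\left(F,n \right)} = 7 F$
$O{\left(J,d \right)} = -1 - d$
$T = 2$ ($T = 2 + 7 \cdot 1 \cdot 0 = 2 + 7 \cdot 0 = 2 + 0 = 2$)
$T O{\left(13,3 \right)} = 2 \left(-1 - 3\right) = 2 \left(-4\right) = -8$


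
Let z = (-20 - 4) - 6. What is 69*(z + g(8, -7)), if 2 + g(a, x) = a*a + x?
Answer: 1725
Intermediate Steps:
g(a, x) = -2 + x + a**2 (g(a, x) = -2 + (a*a + x) = -2 + (a**2 + x) = -2 + (x + a**2) = -2 + x + a**2)
z = -30 (z = -24 - 6 = -30)
69*(z + g(8, -7)) = 69*(-30 + (-2 - 7 + 8**2)) = 69*(-30 + (-2 - 7 + 64)) = 69*(-30 + 55) = 69*25 = 1725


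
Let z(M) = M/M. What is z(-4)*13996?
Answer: 13996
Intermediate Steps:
z(M) = 1
z(-4)*13996 = 1*13996 = 13996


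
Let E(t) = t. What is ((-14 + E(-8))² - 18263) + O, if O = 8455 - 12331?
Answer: -21655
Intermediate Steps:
O = -3876
((-14 + E(-8))² - 18263) + O = ((-14 - 8)² - 18263) - 3876 = ((-22)² - 18263) - 3876 = (484 - 18263) - 3876 = -17779 - 3876 = -21655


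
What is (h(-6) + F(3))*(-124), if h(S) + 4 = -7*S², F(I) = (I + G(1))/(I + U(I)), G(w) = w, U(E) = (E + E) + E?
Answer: 95108/3 ≈ 31703.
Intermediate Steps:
U(E) = 3*E (U(E) = 2*E + E = 3*E)
F(I) = (1 + I)/(4*I) (F(I) = (I + 1)/(I + 3*I) = (1 + I)/((4*I)) = (1 + I)*(1/(4*I)) = (1 + I)/(4*I))
h(S) = -4 - 7*S²
(h(-6) + F(3))*(-124) = ((-4 - 7*(-6)²) + (¼)*(1 + 3)/3)*(-124) = ((-4 - 7*36) + (¼)*(⅓)*4)*(-124) = ((-4 - 252) + ⅓)*(-124) = (-256 + ⅓)*(-124) = -767/3*(-124) = 95108/3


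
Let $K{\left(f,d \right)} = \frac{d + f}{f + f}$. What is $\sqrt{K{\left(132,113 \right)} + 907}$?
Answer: $\frac{\sqrt{15819738}}{132} \approx 30.132$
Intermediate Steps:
$K{\left(f,d \right)} = \frac{d + f}{2 f}$
$\sqrt{K{\left(132,113 \right)} + 907} = \sqrt{\frac{113 + 132}{2 \cdot 132} + 907} = \sqrt{\frac{1}{2} \cdot \frac{1}{132} \cdot 245 + 907} = \sqrt{\frac{245}{264} + 907} = \sqrt{\frac{239693}{264}} = \frac{\sqrt{15819738}}{132}$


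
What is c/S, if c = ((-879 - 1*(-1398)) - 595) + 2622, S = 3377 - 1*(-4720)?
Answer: 2546/8097 ≈ 0.31444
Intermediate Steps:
S = 8097 (S = 3377 + 4720 = 8097)
c = 2546 (c = ((-879 + 1398) - 595) + 2622 = (519 - 595) + 2622 = -76 + 2622 = 2546)
c/S = 2546/8097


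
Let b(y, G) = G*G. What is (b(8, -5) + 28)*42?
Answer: 2226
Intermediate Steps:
b(y, G) = G²
(b(8, -5) + 28)*42 = ((-5)² + 28)*42 = (25 + 28)*42 = 53*42 = 2226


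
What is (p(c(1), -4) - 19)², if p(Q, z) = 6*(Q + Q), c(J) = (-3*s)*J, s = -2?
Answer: 2809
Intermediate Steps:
c(J) = 6*J (c(J) = (-3*(-2))*J = 6*J)
p(Q, z) = 12*Q (p(Q, z) = 6*(2*Q) = 12*Q)
(p(c(1), -4) - 19)² = (12*(6*1) - 19)² = (12*6 - 19)² = (72 - 19)² = 53² = 2809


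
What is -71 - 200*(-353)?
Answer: 70529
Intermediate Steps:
-71 - 200*(-353) = -71 + 70600 = 70529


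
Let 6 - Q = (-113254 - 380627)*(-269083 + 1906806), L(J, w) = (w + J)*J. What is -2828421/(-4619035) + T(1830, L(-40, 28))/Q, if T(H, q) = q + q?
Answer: 762580272715175183/1245353843417788305 ≈ 0.61234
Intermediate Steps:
L(J, w) = J*(J + w) (L(J, w) = (J + w)*J = J*(J + w))
T(H, q) = 2*q
Q = 808840272969 (Q = 6 - (-113254 - 380627)*(-269083 + 1906806) = 6 - (-493881)*1637723 = 6 - 1*(-808840272963) = 6 + 808840272963 = 808840272969)
-2828421/(-4619035) + T(1830, L(-40, 28))/Q = -2828421/(-4619035) + (2*(-40*(-40 + 28)))/808840272969 = -2828421*(-1/4619035) + (2*(-40*(-12)))*(1/808840272969) = 2828421/4619035 + (2*480)*(1/808840272969) = 2828421/4619035 + 960*(1/808840272969) = 2828421/4619035 + 320/269613424323 = 762580272715175183/1245353843417788305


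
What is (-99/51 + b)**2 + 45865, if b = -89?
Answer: 15645101/289 ≈ 54135.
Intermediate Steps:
(-99/51 + b)**2 + 45865 = (-99/51 - 89)**2 + 45865 = (-99*1/51 - 89)**2 + 45865 = (-33/17 - 89)**2 + 45865 = (-1546/17)**2 + 45865 = 2390116/289 + 45865 = 15645101/289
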